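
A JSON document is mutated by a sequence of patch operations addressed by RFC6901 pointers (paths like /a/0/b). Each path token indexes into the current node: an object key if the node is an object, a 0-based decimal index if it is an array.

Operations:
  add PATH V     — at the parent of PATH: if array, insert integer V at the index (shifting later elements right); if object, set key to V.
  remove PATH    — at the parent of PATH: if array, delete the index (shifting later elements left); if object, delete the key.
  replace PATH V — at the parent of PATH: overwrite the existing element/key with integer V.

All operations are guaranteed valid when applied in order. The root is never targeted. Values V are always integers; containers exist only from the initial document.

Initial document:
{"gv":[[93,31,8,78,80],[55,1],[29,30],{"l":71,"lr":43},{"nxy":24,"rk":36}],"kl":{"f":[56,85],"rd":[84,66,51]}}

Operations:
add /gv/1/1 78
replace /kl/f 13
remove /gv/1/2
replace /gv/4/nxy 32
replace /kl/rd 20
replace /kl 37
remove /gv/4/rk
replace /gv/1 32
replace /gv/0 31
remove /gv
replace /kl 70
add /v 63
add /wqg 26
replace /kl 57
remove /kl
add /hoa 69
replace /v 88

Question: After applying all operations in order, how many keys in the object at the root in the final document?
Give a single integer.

Answer: 3

Derivation:
After op 1 (add /gv/1/1 78): {"gv":[[93,31,8,78,80],[55,78,1],[29,30],{"l":71,"lr":43},{"nxy":24,"rk":36}],"kl":{"f":[56,85],"rd":[84,66,51]}}
After op 2 (replace /kl/f 13): {"gv":[[93,31,8,78,80],[55,78,1],[29,30],{"l":71,"lr":43},{"nxy":24,"rk":36}],"kl":{"f":13,"rd":[84,66,51]}}
After op 3 (remove /gv/1/2): {"gv":[[93,31,8,78,80],[55,78],[29,30],{"l":71,"lr":43},{"nxy":24,"rk":36}],"kl":{"f":13,"rd":[84,66,51]}}
After op 4 (replace /gv/4/nxy 32): {"gv":[[93,31,8,78,80],[55,78],[29,30],{"l":71,"lr":43},{"nxy":32,"rk":36}],"kl":{"f":13,"rd":[84,66,51]}}
After op 5 (replace /kl/rd 20): {"gv":[[93,31,8,78,80],[55,78],[29,30],{"l":71,"lr":43},{"nxy":32,"rk":36}],"kl":{"f":13,"rd":20}}
After op 6 (replace /kl 37): {"gv":[[93,31,8,78,80],[55,78],[29,30],{"l":71,"lr":43},{"nxy":32,"rk":36}],"kl":37}
After op 7 (remove /gv/4/rk): {"gv":[[93,31,8,78,80],[55,78],[29,30],{"l":71,"lr":43},{"nxy":32}],"kl":37}
After op 8 (replace /gv/1 32): {"gv":[[93,31,8,78,80],32,[29,30],{"l":71,"lr":43},{"nxy":32}],"kl":37}
After op 9 (replace /gv/0 31): {"gv":[31,32,[29,30],{"l":71,"lr":43},{"nxy":32}],"kl":37}
After op 10 (remove /gv): {"kl":37}
After op 11 (replace /kl 70): {"kl":70}
After op 12 (add /v 63): {"kl":70,"v":63}
After op 13 (add /wqg 26): {"kl":70,"v":63,"wqg":26}
After op 14 (replace /kl 57): {"kl":57,"v":63,"wqg":26}
After op 15 (remove /kl): {"v":63,"wqg":26}
After op 16 (add /hoa 69): {"hoa":69,"v":63,"wqg":26}
After op 17 (replace /v 88): {"hoa":69,"v":88,"wqg":26}
Size at the root: 3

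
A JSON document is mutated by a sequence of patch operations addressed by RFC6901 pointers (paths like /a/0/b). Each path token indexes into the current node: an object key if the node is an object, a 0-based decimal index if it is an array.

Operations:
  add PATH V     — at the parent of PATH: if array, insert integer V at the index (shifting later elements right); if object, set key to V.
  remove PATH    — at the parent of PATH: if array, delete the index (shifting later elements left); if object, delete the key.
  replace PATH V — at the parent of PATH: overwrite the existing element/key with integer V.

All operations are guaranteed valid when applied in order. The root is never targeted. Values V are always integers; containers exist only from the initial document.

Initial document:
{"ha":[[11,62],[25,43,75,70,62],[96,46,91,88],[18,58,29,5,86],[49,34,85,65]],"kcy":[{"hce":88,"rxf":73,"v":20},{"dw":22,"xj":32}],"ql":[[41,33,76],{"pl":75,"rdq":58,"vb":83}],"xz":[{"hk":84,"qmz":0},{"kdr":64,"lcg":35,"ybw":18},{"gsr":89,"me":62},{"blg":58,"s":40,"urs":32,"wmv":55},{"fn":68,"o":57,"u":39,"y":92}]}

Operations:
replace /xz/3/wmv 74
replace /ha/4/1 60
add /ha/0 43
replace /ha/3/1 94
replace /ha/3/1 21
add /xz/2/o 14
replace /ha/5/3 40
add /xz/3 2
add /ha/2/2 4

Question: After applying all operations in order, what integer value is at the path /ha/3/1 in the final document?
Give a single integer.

After op 1 (replace /xz/3/wmv 74): {"ha":[[11,62],[25,43,75,70,62],[96,46,91,88],[18,58,29,5,86],[49,34,85,65]],"kcy":[{"hce":88,"rxf":73,"v":20},{"dw":22,"xj":32}],"ql":[[41,33,76],{"pl":75,"rdq":58,"vb":83}],"xz":[{"hk":84,"qmz":0},{"kdr":64,"lcg":35,"ybw":18},{"gsr":89,"me":62},{"blg":58,"s":40,"urs":32,"wmv":74},{"fn":68,"o":57,"u":39,"y":92}]}
After op 2 (replace /ha/4/1 60): {"ha":[[11,62],[25,43,75,70,62],[96,46,91,88],[18,58,29,5,86],[49,60,85,65]],"kcy":[{"hce":88,"rxf":73,"v":20},{"dw":22,"xj":32}],"ql":[[41,33,76],{"pl":75,"rdq":58,"vb":83}],"xz":[{"hk":84,"qmz":0},{"kdr":64,"lcg":35,"ybw":18},{"gsr":89,"me":62},{"blg":58,"s":40,"urs":32,"wmv":74},{"fn":68,"o":57,"u":39,"y":92}]}
After op 3 (add /ha/0 43): {"ha":[43,[11,62],[25,43,75,70,62],[96,46,91,88],[18,58,29,5,86],[49,60,85,65]],"kcy":[{"hce":88,"rxf":73,"v":20},{"dw":22,"xj":32}],"ql":[[41,33,76],{"pl":75,"rdq":58,"vb":83}],"xz":[{"hk":84,"qmz":0},{"kdr":64,"lcg":35,"ybw":18},{"gsr":89,"me":62},{"blg":58,"s":40,"urs":32,"wmv":74},{"fn":68,"o":57,"u":39,"y":92}]}
After op 4 (replace /ha/3/1 94): {"ha":[43,[11,62],[25,43,75,70,62],[96,94,91,88],[18,58,29,5,86],[49,60,85,65]],"kcy":[{"hce":88,"rxf":73,"v":20},{"dw":22,"xj":32}],"ql":[[41,33,76],{"pl":75,"rdq":58,"vb":83}],"xz":[{"hk":84,"qmz":0},{"kdr":64,"lcg":35,"ybw":18},{"gsr":89,"me":62},{"blg":58,"s":40,"urs":32,"wmv":74},{"fn":68,"o":57,"u":39,"y":92}]}
After op 5 (replace /ha/3/1 21): {"ha":[43,[11,62],[25,43,75,70,62],[96,21,91,88],[18,58,29,5,86],[49,60,85,65]],"kcy":[{"hce":88,"rxf":73,"v":20},{"dw":22,"xj":32}],"ql":[[41,33,76],{"pl":75,"rdq":58,"vb":83}],"xz":[{"hk":84,"qmz":0},{"kdr":64,"lcg":35,"ybw":18},{"gsr":89,"me":62},{"blg":58,"s":40,"urs":32,"wmv":74},{"fn":68,"o":57,"u":39,"y":92}]}
After op 6 (add /xz/2/o 14): {"ha":[43,[11,62],[25,43,75,70,62],[96,21,91,88],[18,58,29,5,86],[49,60,85,65]],"kcy":[{"hce":88,"rxf":73,"v":20},{"dw":22,"xj":32}],"ql":[[41,33,76],{"pl":75,"rdq":58,"vb":83}],"xz":[{"hk":84,"qmz":0},{"kdr":64,"lcg":35,"ybw":18},{"gsr":89,"me":62,"o":14},{"blg":58,"s":40,"urs":32,"wmv":74},{"fn":68,"o":57,"u":39,"y":92}]}
After op 7 (replace /ha/5/3 40): {"ha":[43,[11,62],[25,43,75,70,62],[96,21,91,88],[18,58,29,5,86],[49,60,85,40]],"kcy":[{"hce":88,"rxf":73,"v":20},{"dw":22,"xj":32}],"ql":[[41,33,76],{"pl":75,"rdq":58,"vb":83}],"xz":[{"hk":84,"qmz":0},{"kdr":64,"lcg":35,"ybw":18},{"gsr":89,"me":62,"o":14},{"blg":58,"s":40,"urs":32,"wmv":74},{"fn":68,"o":57,"u":39,"y":92}]}
After op 8 (add /xz/3 2): {"ha":[43,[11,62],[25,43,75,70,62],[96,21,91,88],[18,58,29,5,86],[49,60,85,40]],"kcy":[{"hce":88,"rxf":73,"v":20},{"dw":22,"xj":32}],"ql":[[41,33,76],{"pl":75,"rdq":58,"vb":83}],"xz":[{"hk":84,"qmz":0},{"kdr":64,"lcg":35,"ybw":18},{"gsr":89,"me":62,"o":14},2,{"blg":58,"s":40,"urs":32,"wmv":74},{"fn":68,"o":57,"u":39,"y":92}]}
After op 9 (add /ha/2/2 4): {"ha":[43,[11,62],[25,43,4,75,70,62],[96,21,91,88],[18,58,29,5,86],[49,60,85,40]],"kcy":[{"hce":88,"rxf":73,"v":20},{"dw":22,"xj":32}],"ql":[[41,33,76],{"pl":75,"rdq":58,"vb":83}],"xz":[{"hk":84,"qmz":0},{"kdr":64,"lcg":35,"ybw":18},{"gsr":89,"me":62,"o":14},2,{"blg":58,"s":40,"urs":32,"wmv":74},{"fn":68,"o":57,"u":39,"y":92}]}
Value at /ha/3/1: 21

Answer: 21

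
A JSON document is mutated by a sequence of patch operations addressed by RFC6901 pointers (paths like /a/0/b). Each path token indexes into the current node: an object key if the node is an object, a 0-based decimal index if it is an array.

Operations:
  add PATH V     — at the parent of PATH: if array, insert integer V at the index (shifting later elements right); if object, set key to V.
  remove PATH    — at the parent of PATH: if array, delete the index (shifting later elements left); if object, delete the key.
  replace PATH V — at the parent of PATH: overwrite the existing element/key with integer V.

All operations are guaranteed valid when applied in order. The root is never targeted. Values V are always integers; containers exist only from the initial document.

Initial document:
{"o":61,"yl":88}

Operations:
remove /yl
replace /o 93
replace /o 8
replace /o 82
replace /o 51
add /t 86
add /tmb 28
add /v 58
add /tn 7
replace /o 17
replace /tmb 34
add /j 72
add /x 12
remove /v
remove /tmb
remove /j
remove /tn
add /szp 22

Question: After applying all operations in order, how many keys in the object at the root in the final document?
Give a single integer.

Answer: 4

Derivation:
After op 1 (remove /yl): {"o":61}
After op 2 (replace /o 93): {"o":93}
After op 3 (replace /o 8): {"o":8}
After op 4 (replace /o 82): {"o":82}
After op 5 (replace /o 51): {"o":51}
After op 6 (add /t 86): {"o":51,"t":86}
After op 7 (add /tmb 28): {"o":51,"t":86,"tmb":28}
After op 8 (add /v 58): {"o":51,"t":86,"tmb":28,"v":58}
After op 9 (add /tn 7): {"o":51,"t":86,"tmb":28,"tn":7,"v":58}
After op 10 (replace /o 17): {"o":17,"t":86,"tmb":28,"tn":7,"v":58}
After op 11 (replace /tmb 34): {"o":17,"t":86,"tmb":34,"tn":7,"v":58}
After op 12 (add /j 72): {"j":72,"o":17,"t":86,"tmb":34,"tn":7,"v":58}
After op 13 (add /x 12): {"j":72,"o":17,"t":86,"tmb":34,"tn":7,"v":58,"x":12}
After op 14 (remove /v): {"j":72,"o":17,"t":86,"tmb":34,"tn":7,"x":12}
After op 15 (remove /tmb): {"j":72,"o":17,"t":86,"tn":7,"x":12}
After op 16 (remove /j): {"o":17,"t":86,"tn":7,"x":12}
After op 17 (remove /tn): {"o":17,"t":86,"x":12}
After op 18 (add /szp 22): {"o":17,"szp":22,"t":86,"x":12}
Size at the root: 4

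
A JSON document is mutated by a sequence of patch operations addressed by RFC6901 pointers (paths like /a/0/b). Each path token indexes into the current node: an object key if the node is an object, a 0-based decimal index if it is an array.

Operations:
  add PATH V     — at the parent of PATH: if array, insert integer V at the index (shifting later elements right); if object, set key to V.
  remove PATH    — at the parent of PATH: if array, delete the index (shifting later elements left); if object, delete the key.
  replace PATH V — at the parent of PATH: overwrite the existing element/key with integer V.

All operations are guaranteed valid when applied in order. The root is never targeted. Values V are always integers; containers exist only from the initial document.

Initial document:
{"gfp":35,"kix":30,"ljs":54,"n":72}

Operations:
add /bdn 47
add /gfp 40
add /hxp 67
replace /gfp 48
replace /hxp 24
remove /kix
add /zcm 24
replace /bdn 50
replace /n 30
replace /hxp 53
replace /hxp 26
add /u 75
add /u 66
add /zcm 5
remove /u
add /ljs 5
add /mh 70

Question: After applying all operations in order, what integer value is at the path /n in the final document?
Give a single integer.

Answer: 30

Derivation:
After op 1 (add /bdn 47): {"bdn":47,"gfp":35,"kix":30,"ljs":54,"n":72}
After op 2 (add /gfp 40): {"bdn":47,"gfp":40,"kix":30,"ljs":54,"n":72}
After op 3 (add /hxp 67): {"bdn":47,"gfp":40,"hxp":67,"kix":30,"ljs":54,"n":72}
After op 4 (replace /gfp 48): {"bdn":47,"gfp":48,"hxp":67,"kix":30,"ljs":54,"n":72}
After op 5 (replace /hxp 24): {"bdn":47,"gfp":48,"hxp":24,"kix":30,"ljs":54,"n":72}
After op 6 (remove /kix): {"bdn":47,"gfp":48,"hxp":24,"ljs":54,"n":72}
After op 7 (add /zcm 24): {"bdn":47,"gfp":48,"hxp":24,"ljs":54,"n":72,"zcm":24}
After op 8 (replace /bdn 50): {"bdn":50,"gfp":48,"hxp":24,"ljs":54,"n":72,"zcm":24}
After op 9 (replace /n 30): {"bdn":50,"gfp":48,"hxp":24,"ljs":54,"n":30,"zcm":24}
After op 10 (replace /hxp 53): {"bdn":50,"gfp":48,"hxp":53,"ljs":54,"n":30,"zcm":24}
After op 11 (replace /hxp 26): {"bdn":50,"gfp":48,"hxp":26,"ljs":54,"n":30,"zcm":24}
After op 12 (add /u 75): {"bdn":50,"gfp":48,"hxp":26,"ljs":54,"n":30,"u":75,"zcm":24}
After op 13 (add /u 66): {"bdn":50,"gfp":48,"hxp":26,"ljs":54,"n":30,"u":66,"zcm":24}
After op 14 (add /zcm 5): {"bdn":50,"gfp":48,"hxp":26,"ljs":54,"n":30,"u":66,"zcm":5}
After op 15 (remove /u): {"bdn":50,"gfp":48,"hxp":26,"ljs":54,"n":30,"zcm":5}
After op 16 (add /ljs 5): {"bdn":50,"gfp":48,"hxp":26,"ljs":5,"n":30,"zcm":5}
After op 17 (add /mh 70): {"bdn":50,"gfp":48,"hxp":26,"ljs":5,"mh":70,"n":30,"zcm":5}
Value at /n: 30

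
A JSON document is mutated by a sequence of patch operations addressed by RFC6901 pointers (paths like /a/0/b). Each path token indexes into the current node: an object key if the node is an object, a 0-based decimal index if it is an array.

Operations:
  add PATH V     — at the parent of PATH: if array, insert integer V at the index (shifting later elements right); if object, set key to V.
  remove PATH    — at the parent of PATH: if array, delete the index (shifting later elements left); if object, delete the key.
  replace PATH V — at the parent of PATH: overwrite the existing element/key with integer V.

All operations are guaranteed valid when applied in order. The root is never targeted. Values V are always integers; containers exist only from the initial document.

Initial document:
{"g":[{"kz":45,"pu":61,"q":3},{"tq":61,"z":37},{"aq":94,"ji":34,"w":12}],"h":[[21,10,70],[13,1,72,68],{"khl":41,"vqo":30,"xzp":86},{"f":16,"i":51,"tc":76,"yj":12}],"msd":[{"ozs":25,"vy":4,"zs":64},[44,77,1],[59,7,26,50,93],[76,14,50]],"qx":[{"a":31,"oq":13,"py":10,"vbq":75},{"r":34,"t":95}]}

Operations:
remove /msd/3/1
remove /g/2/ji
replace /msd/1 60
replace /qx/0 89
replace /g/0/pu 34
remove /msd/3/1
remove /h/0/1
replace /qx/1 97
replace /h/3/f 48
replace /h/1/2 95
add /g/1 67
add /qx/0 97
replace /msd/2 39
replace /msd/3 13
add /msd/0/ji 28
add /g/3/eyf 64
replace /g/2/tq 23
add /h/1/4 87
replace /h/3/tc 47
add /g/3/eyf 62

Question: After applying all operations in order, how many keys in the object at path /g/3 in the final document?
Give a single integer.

Answer: 3

Derivation:
After op 1 (remove /msd/3/1): {"g":[{"kz":45,"pu":61,"q":3},{"tq":61,"z":37},{"aq":94,"ji":34,"w":12}],"h":[[21,10,70],[13,1,72,68],{"khl":41,"vqo":30,"xzp":86},{"f":16,"i":51,"tc":76,"yj":12}],"msd":[{"ozs":25,"vy":4,"zs":64},[44,77,1],[59,7,26,50,93],[76,50]],"qx":[{"a":31,"oq":13,"py":10,"vbq":75},{"r":34,"t":95}]}
After op 2 (remove /g/2/ji): {"g":[{"kz":45,"pu":61,"q":3},{"tq":61,"z":37},{"aq":94,"w":12}],"h":[[21,10,70],[13,1,72,68],{"khl":41,"vqo":30,"xzp":86},{"f":16,"i":51,"tc":76,"yj":12}],"msd":[{"ozs":25,"vy":4,"zs":64},[44,77,1],[59,7,26,50,93],[76,50]],"qx":[{"a":31,"oq":13,"py":10,"vbq":75},{"r":34,"t":95}]}
After op 3 (replace /msd/1 60): {"g":[{"kz":45,"pu":61,"q":3},{"tq":61,"z":37},{"aq":94,"w":12}],"h":[[21,10,70],[13,1,72,68],{"khl":41,"vqo":30,"xzp":86},{"f":16,"i":51,"tc":76,"yj":12}],"msd":[{"ozs":25,"vy":4,"zs":64},60,[59,7,26,50,93],[76,50]],"qx":[{"a":31,"oq":13,"py":10,"vbq":75},{"r":34,"t":95}]}
After op 4 (replace /qx/0 89): {"g":[{"kz":45,"pu":61,"q":3},{"tq":61,"z":37},{"aq":94,"w":12}],"h":[[21,10,70],[13,1,72,68],{"khl":41,"vqo":30,"xzp":86},{"f":16,"i":51,"tc":76,"yj":12}],"msd":[{"ozs":25,"vy":4,"zs":64},60,[59,7,26,50,93],[76,50]],"qx":[89,{"r":34,"t":95}]}
After op 5 (replace /g/0/pu 34): {"g":[{"kz":45,"pu":34,"q":3},{"tq":61,"z":37},{"aq":94,"w":12}],"h":[[21,10,70],[13,1,72,68],{"khl":41,"vqo":30,"xzp":86},{"f":16,"i":51,"tc":76,"yj":12}],"msd":[{"ozs":25,"vy":4,"zs":64},60,[59,7,26,50,93],[76,50]],"qx":[89,{"r":34,"t":95}]}
After op 6 (remove /msd/3/1): {"g":[{"kz":45,"pu":34,"q":3},{"tq":61,"z":37},{"aq":94,"w":12}],"h":[[21,10,70],[13,1,72,68],{"khl":41,"vqo":30,"xzp":86},{"f":16,"i":51,"tc":76,"yj":12}],"msd":[{"ozs":25,"vy":4,"zs":64},60,[59,7,26,50,93],[76]],"qx":[89,{"r":34,"t":95}]}
After op 7 (remove /h/0/1): {"g":[{"kz":45,"pu":34,"q":3},{"tq":61,"z":37},{"aq":94,"w":12}],"h":[[21,70],[13,1,72,68],{"khl":41,"vqo":30,"xzp":86},{"f":16,"i":51,"tc":76,"yj":12}],"msd":[{"ozs":25,"vy":4,"zs":64},60,[59,7,26,50,93],[76]],"qx":[89,{"r":34,"t":95}]}
After op 8 (replace /qx/1 97): {"g":[{"kz":45,"pu":34,"q":3},{"tq":61,"z":37},{"aq":94,"w":12}],"h":[[21,70],[13,1,72,68],{"khl":41,"vqo":30,"xzp":86},{"f":16,"i":51,"tc":76,"yj":12}],"msd":[{"ozs":25,"vy":4,"zs":64},60,[59,7,26,50,93],[76]],"qx":[89,97]}
After op 9 (replace /h/3/f 48): {"g":[{"kz":45,"pu":34,"q":3},{"tq":61,"z":37},{"aq":94,"w":12}],"h":[[21,70],[13,1,72,68],{"khl":41,"vqo":30,"xzp":86},{"f":48,"i":51,"tc":76,"yj":12}],"msd":[{"ozs":25,"vy":4,"zs":64},60,[59,7,26,50,93],[76]],"qx":[89,97]}
After op 10 (replace /h/1/2 95): {"g":[{"kz":45,"pu":34,"q":3},{"tq":61,"z":37},{"aq":94,"w":12}],"h":[[21,70],[13,1,95,68],{"khl":41,"vqo":30,"xzp":86},{"f":48,"i":51,"tc":76,"yj":12}],"msd":[{"ozs":25,"vy":4,"zs":64},60,[59,7,26,50,93],[76]],"qx":[89,97]}
After op 11 (add /g/1 67): {"g":[{"kz":45,"pu":34,"q":3},67,{"tq":61,"z":37},{"aq":94,"w":12}],"h":[[21,70],[13,1,95,68],{"khl":41,"vqo":30,"xzp":86},{"f":48,"i":51,"tc":76,"yj":12}],"msd":[{"ozs":25,"vy":4,"zs":64},60,[59,7,26,50,93],[76]],"qx":[89,97]}
After op 12 (add /qx/0 97): {"g":[{"kz":45,"pu":34,"q":3},67,{"tq":61,"z":37},{"aq":94,"w":12}],"h":[[21,70],[13,1,95,68],{"khl":41,"vqo":30,"xzp":86},{"f":48,"i":51,"tc":76,"yj":12}],"msd":[{"ozs":25,"vy":4,"zs":64},60,[59,7,26,50,93],[76]],"qx":[97,89,97]}
After op 13 (replace /msd/2 39): {"g":[{"kz":45,"pu":34,"q":3},67,{"tq":61,"z":37},{"aq":94,"w":12}],"h":[[21,70],[13,1,95,68],{"khl":41,"vqo":30,"xzp":86},{"f":48,"i":51,"tc":76,"yj":12}],"msd":[{"ozs":25,"vy":4,"zs":64},60,39,[76]],"qx":[97,89,97]}
After op 14 (replace /msd/3 13): {"g":[{"kz":45,"pu":34,"q":3},67,{"tq":61,"z":37},{"aq":94,"w":12}],"h":[[21,70],[13,1,95,68],{"khl":41,"vqo":30,"xzp":86},{"f":48,"i":51,"tc":76,"yj":12}],"msd":[{"ozs":25,"vy":4,"zs":64},60,39,13],"qx":[97,89,97]}
After op 15 (add /msd/0/ji 28): {"g":[{"kz":45,"pu":34,"q":3},67,{"tq":61,"z":37},{"aq":94,"w":12}],"h":[[21,70],[13,1,95,68],{"khl":41,"vqo":30,"xzp":86},{"f":48,"i":51,"tc":76,"yj":12}],"msd":[{"ji":28,"ozs":25,"vy":4,"zs":64},60,39,13],"qx":[97,89,97]}
After op 16 (add /g/3/eyf 64): {"g":[{"kz":45,"pu":34,"q":3},67,{"tq":61,"z":37},{"aq":94,"eyf":64,"w":12}],"h":[[21,70],[13,1,95,68],{"khl":41,"vqo":30,"xzp":86},{"f":48,"i":51,"tc":76,"yj":12}],"msd":[{"ji":28,"ozs":25,"vy":4,"zs":64},60,39,13],"qx":[97,89,97]}
After op 17 (replace /g/2/tq 23): {"g":[{"kz":45,"pu":34,"q":3},67,{"tq":23,"z":37},{"aq":94,"eyf":64,"w":12}],"h":[[21,70],[13,1,95,68],{"khl":41,"vqo":30,"xzp":86},{"f":48,"i":51,"tc":76,"yj":12}],"msd":[{"ji":28,"ozs":25,"vy":4,"zs":64},60,39,13],"qx":[97,89,97]}
After op 18 (add /h/1/4 87): {"g":[{"kz":45,"pu":34,"q":3},67,{"tq":23,"z":37},{"aq":94,"eyf":64,"w":12}],"h":[[21,70],[13,1,95,68,87],{"khl":41,"vqo":30,"xzp":86},{"f":48,"i":51,"tc":76,"yj":12}],"msd":[{"ji":28,"ozs":25,"vy":4,"zs":64},60,39,13],"qx":[97,89,97]}
After op 19 (replace /h/3/tc 47): {"g":[{"kz":45,"pu":34,"q":3},67,{"tq":23,"z":37},{"aq":94,"eyf":64,"w":12}],"h":[[21,70],[13,1,95,68,87],{"khl":41,"vqo":30,"xzp":86},{"f":48,"i":51,"tc":47,"yj":12}],"msd":[{"ji":28,"ozs":25,"vy":4,"zs":64},60,39,13],"qx":[97,89,97]}
After op 20 (add /g/3/eyf 62): {"g":[{"kz":45,"pu":34,"q":3},67,{"tq":23,"z":37},{"aq":94,"eyf":62,"w":12}],"h":[[21,70],[13,1,95,68,87],{"khl":41,"vqo":30,"xzp":86},{"f":48,"i":51,"tc":47,"yj":12}],"msd":[{"ji":28,"ozs":25,"vy":4,"zs":64},60,39,13],"qx":[97,89,97]}
Size at path /g/3: 3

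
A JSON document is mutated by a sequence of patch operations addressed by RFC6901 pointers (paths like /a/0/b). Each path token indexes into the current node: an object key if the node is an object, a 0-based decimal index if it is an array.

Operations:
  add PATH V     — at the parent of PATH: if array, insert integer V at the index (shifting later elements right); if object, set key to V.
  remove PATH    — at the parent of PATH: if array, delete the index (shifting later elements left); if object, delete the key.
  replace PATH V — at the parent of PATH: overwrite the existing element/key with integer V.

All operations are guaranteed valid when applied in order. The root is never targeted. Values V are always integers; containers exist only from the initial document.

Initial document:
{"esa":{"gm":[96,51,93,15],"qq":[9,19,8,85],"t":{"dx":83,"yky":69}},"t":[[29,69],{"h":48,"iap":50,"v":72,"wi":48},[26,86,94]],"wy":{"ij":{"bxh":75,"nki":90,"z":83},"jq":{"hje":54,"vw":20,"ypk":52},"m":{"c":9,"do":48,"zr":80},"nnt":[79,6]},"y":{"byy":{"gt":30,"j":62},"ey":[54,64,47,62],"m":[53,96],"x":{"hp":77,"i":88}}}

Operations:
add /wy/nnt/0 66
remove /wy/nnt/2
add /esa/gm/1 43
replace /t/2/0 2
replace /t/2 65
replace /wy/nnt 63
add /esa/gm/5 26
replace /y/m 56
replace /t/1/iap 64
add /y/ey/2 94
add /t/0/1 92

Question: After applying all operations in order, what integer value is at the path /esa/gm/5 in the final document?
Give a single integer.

After op 1 (add /wy/nnt/0 66): {"esa":{"gm":[96,51,93,15],"qq":[9,19,8,85],"t":{"dx":83,"yky":69}},"t":[[29,69],{"h":48,"iap":50,"v":72,"wi":48},[26,86,94]],"wy":{"ij":{"bxh":75,"nki":90,"z":83},"jq":{"hje":54,"vw":20,"ypk":52},"m":{"c":9,"do":48,"zr":80},"nnt":[66,79,6]},"y":{"byy":{"gt":30,"j":62},"ey":[54,64,47,62],"m":[53,96],"x":{"hp":77,"i":88}}}
After op 2 (remove /wy/nnt/2): {"esa":{"gm":[96,51,93,15],"qq":[9,19,8,85],"t":{"dx":83,"yky":69}},"t":[[29,69],{"h":48,"iap":50,"v":72,"wi":48},[26,86,94]],"wy":{"ij":{"bxh":75,"nki":90,"z":83},"jq":{"hje":54,"vw":20,"ypk":52},"m":{"c":9,"do":48,"zr":80},"nnt":[66,79]},"y":{"byy":{"gt":30,"j":62},"ey":[54,64,47,62],"m":[53,96],"x":{"hp":77,"i":88}}}
After op 3 (add /esa/gm/1 43): {"esa":{"gm":[96,43,51,93,15],"qq":[9,19,8,85],"t":{"dx":83,"yky":69}},"t":[[29,69],{"h":48,"iap":50,"v":72,"wi":48},[26,86,94]],"wy":{"ij":{"bxh":75,"nki":90,"z":83},"jq":{"hje":54,"vw":20,"ypk":52},"m":{"c":9,"do":48,"zr":80},"nnt":[66,79]},"y":{"byy":{"gt":30,"j":62},"ey":[54,64,47,62],"m":[53,96],"x":{"hp":77,"i":88}}}
After op 4 (replace /t/2/0 2): {"esa":{"gm":[96,43,51,93,15],"qq":[9,19,8,85],"t":{"dx":83,"yky":69}},"t":[[29,69],{"h":48,"iap":50,"v":72,"wi":48},[2,86,94]],"wy":{"ij":{"bxh":75,"nki":90,"z":83},"jq":{"hje":54,"vw":20,"ypk":52},"m":{"c":9,"do":48,"zr":80},"nnt":[66,79]},"y":{"byy":{"gt":30,"j":62},"ey":[54,64,47,62],"m":[53,96],"x":{"hp":77,"i":88}}}
After op 5 (replace /t/2 65): {"esa":{"gm":[96,43,51,93,15],"qq":[9,19,8,85],"t":{"dx":83,"yky":69}},"t":[[29,69],{"h":48,"iap":50,"v":72,"wi":48},65],"wy":{"ij":{"bxh":75,"nki":90,"z":83},"jq":{"hje":54,"vw":20,"ypk":52},"m":{"c":9,"do":48,"zr":80},"nnt":[66,79]},"y":{"byy":{"gt":30,"j":62},"ey":[54,64,47,62],"m":[53,96],"x":{"hp":77,"i":88}}}
After op 6 (replace /wy/nnt 63): {"esa":{"gm":[96,43,51,93,15],"qq":[9,19,8,85],"t":{"dx":83,"yky":69}},"t":[[29,69],{"h":48,"iap":50,"v":72,"wi":48},65],"wy":{"ij":{"bxh":75,"nki":90,"z":83},"jq":{"hje":54,"vw":20,"ypk":52},"m":{"c":9,"do":48,"zr":80},"nnt":63},"y":{"byy":{"gt":30,"j":62},"ey":[54,64,47,62],"m":[53,96],"x":{"hp":77,"i":88}}}
After op 7 (add /esa/gm/5 26): {"esa":{"gm":[96,43,51,93,15,26],"qq":[9,19,8,85],"t":{"dx":83,"yky":69}},"t":[[29,69],{"h":48,"iap":50,"v":72,"wi":48},65],"wy":{"ij":{"bxh":75,"nki":90,"z":83},"jq":{"hje":54,"vw":20,"ypk":52},"m":{"c":9,"do":48,"zr":80},"nnt":63},"y":{"byy":{"gt":30,"j":62},"ey":[54,64,47,62],"m":[53,96],"x":{"hp":77,"i":88}}}
After op 8 (replace /y/m 56): {"esa":{"gm":[96,43,51,93,15,26],"qq":[9,19,8,85],"t":{"dx":83,"yky":69}},"t":[[29,69],{"h":48,"iap":50,"v":72,"wi":48},65],"wy":{"ij":{"bxh":75,"nki":90,"z":83},"jq":{"hje":54,"vw":20,"ypk":52},"m":{"c":9,"do":48,"zr":80},"nnt":63},"y":{"byy":{"gt":30,"j":62},"ey":[54,64,47,62],"m":56,"x":{"hp":77,"i":88}}}
After op 9 (replace /t/1/iap 64): {"esa":{"gm":[96,43,51,93,15,26],"qq":[9,19,8,85],"t":{"dx":83,"yky":69}},"t":[[29,69],{"h":48,"iap":64,"v":72,"wi":48},65],"wy":{"ij":{"bxh":75,"nki":90,"z":83},"jq":{"hje":54,"vw":20,"ypk":52},"m":{"c":9,"do":48,"zr":80},"nnt":63},"y":{"byy":{"gt":30,"j":62},"ey":[54,64,47,62],"m":56,"x":{"hp":77,"i":88}}}
After op 10 (add /y/ey/2 94): {"esa":{"gm":[96,43,51,93,15,26],"qq":[9,19,8,85],"t":{"dx":83,"yky":69}},"t":[[29,69],{"h":48,"iap":64,"v":72,"wi":48},65],"wy":{"ij":{"bxh":75,"nki":90,"z":83},"jq":{"hje":54,"vw":20,"ypk":52},"m":{"c":9,"do":48,"zr":80},"nnt":63},"y":{"byy":{"gt":30,"j":62},"ey":[54,64,94,47,62],"m":56,"x":{"hp":77,"i":88}}}
After op 11 (add /t/0/1 92): {"esa":{"gm":[96,43,51,93,15,26],"qq":[9,19,8,85],"t":{"dx":83,"yky":69}},"t":[[29,92,69],{"h":48,"iap":64,"v":72,"wi":48},65],"wy":{"ij":{"bxh":75,"nki":90,"z":83},"jq":{"hje":54,"vw":20,"ypk":52},"m":{"c":9,"do":48,"zr":80},"nnt":63},"y":{"byy":{"gt":30,"j":62},"ey":[54,64,94,47,62],"m":56,"x":{"hp":77,"i":88}}}
Value at /esa/gm/5: 26

Answer: 26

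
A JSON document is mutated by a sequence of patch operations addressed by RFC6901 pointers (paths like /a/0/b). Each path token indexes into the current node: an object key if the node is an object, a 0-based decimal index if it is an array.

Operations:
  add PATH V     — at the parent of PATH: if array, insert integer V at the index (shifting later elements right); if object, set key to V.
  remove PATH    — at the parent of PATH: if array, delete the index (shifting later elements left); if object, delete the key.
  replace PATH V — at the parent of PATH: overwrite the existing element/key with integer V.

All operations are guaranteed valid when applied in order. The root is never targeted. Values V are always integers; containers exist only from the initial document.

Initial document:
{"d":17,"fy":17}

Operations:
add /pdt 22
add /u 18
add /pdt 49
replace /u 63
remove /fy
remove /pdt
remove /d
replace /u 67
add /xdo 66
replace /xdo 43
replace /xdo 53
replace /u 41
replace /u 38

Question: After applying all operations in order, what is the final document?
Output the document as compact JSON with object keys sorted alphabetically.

After op 1 (add /pdt 22): {"d":17,"fy":17,"pdt":22}
After op 2 (add /u 18): {"d":17,"fy":17,"pdt":22,"u":18}
After op 3 (add /pdt 49): {"d":17,"fy":17,"pdt":49,"u":18}
After op 4 (replace /u 63): {"d":17,"fy":17,"pdt":49,"u":63}
After op 5 (remove /fy): {"d":17,"pdt":49,"u":63}
After op 6 (remove /pdt): {"d":17,"u":63}
After op 7 (remove /d): {"u":63}
After op 8 (replace /u 67): {"u":67}
After op 9 (add /xdo 66): {"u":67,"xdo":66}
After op 10 (replace /xdo 43): {"u":67,"xdo":43}
After op 11 (replace /xdo 53): {"u":67,"xdo":53}
After op 12 (replace /u 41): {"u":41,"xdo":53}
After op 13 (replace /u 38): {"u":38,"xdo":53}

Answer: {"u":38,"xdo":53}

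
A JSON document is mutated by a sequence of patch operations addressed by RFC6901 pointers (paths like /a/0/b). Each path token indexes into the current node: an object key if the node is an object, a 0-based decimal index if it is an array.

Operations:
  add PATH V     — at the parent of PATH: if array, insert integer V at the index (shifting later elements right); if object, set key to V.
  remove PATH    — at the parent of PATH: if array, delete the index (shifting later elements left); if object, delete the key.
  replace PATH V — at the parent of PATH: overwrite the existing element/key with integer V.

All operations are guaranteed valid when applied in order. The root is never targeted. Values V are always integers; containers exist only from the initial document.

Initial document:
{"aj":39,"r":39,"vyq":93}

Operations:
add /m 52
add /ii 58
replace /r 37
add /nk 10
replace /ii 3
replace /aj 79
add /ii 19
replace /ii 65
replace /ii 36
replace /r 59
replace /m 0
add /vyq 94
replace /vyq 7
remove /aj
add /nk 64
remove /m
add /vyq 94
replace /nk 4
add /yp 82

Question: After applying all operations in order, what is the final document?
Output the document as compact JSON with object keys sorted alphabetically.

Answer: {"ii":36,"nk":4,"r":59,"vyq":94,"yp":82}

Derivation:
After op 1 (add /m 52): {"aj":39,"m":52,"r":39,"vyq":93}
After op 2 (add /ii 58): {"aj":39,"ii":58,"m":52,"r":39,"vyq":93}
After op 3 (replace /r 37): {"aj":39,"ii":58,"m":52,"r":37,"vyq":93}
After op 4 (add /nk 10): {"aj":39,"ii":58,"m":52,"nk":10,"r":37,"vyq":93}
After op 5 (replace /ii 3): {"aj":39,"ii":3,"m":52,"nk":10,"r":37,"vyq":93}
After op 6 (replace /aj 79): {"aj":79,"ii":3,"m":52,"nk":10,"r":37,"vyq":93}
After op 7 (add /ii 19): {"aj":79,"ii":19,"m":52,"nk":10,"r":37,"vyq":93}
After op 8 (replace /ii 65): {"aj":79,"ii":65,"m":52,"nk":10,"r":37,"vyq":93}
After op 9 (replace /ii 36): {"aj":79,"ii":36,"m":52,"nk":10,"r":37,"vyq":93}
After op 10 (replace /r 59): {"aj":79,"ii":36,"m":52,"nk":10,"r":59,"vyq":93}
After op 11 (replace /m 0): {"aj":79,"ii":36,"m":0,"nk":10,"r":59,"vyq":93}
After op 12 (add /vyq 94): {"aj":79,"ii":36,"m":0,"nk":10,"r":59,"vyq":94}
After op 13 (replace /vyq 7): {"aj":79,"ii":36,"m":0,"nk":10,"r":59,"vyq":7}
After op 14 (remove /aj): {"ii":36,"m":0,"nk":10,"r":59,"vyq":7}
After op 15 (add /nk 64): {"ii":36,"m":0,"nk":64,"r":59,"vyq":7}
After op 16 (remove /m): {"ii":36,"nk":64,"r":59,"vyq":7}
After op 17 (add /vyq 94): {"ii":36,"nk":64,"r":59,"vyq":94}
After op 18 (replace /nk 4): {"ii":36,"nk":4,"r":59,"vyq":94}
After op 19 (add /yp 82): {"ii":36,"nk":4,"r":59,"vyq":94,"yp":82}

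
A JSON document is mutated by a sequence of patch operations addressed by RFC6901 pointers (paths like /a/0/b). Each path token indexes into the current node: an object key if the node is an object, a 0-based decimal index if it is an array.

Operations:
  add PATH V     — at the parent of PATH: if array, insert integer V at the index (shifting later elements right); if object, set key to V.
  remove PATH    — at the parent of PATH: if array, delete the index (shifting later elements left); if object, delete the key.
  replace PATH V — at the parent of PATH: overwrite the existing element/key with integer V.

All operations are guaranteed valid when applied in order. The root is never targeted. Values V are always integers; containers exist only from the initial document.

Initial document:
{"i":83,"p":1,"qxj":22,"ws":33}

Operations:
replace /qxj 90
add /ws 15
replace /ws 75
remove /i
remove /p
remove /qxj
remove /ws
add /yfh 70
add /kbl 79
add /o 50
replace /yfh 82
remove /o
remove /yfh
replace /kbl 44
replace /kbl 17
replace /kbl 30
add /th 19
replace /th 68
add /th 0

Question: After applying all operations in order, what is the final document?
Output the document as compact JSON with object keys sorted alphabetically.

After op 1 (replace /qxj 90): {"i":83,"p":1,"qxj":90,"ws":33}
After op 2 (add /ws 15): {"i":83,"p":1,"qxj":90,"ws":15}
After op 3 (replace /ws 75): {"i":83,"p":1,"qxj":90,"ws":75}
After op 4 (remove /i): {"p":1,"qxj":90,"ws":75}
After op 5 (remove /p): {"qxj":90,"ws":75}
After op 6 (remove /qxj): {"ws":75}
After op 7 (remove /ws): {}
After op 8 (add /yfh 70): {"yfh":70}
After op 9 (add /kbl 79): {"kbl":79,"yfh":70}
After op 10 (add /o 50): {"kbl":79,"o":50,"yfh":70}
After op 11 (replace /yfh 82): {"kbl":79,"o":50,"yfh":82}
After op 12 (remove /o): {"kbl":79,"yfh":82}
After op 13 (remove /yfh): {"kbl":79}
After op 14 (replace /kbl 44): {"kbl":44}
After op 15 (replace /kbl 17): {"kbl":17}
After op 16 (replace /kbl 30): {"kbl":30}
After op 17 (add /th 19): {"kbl":30,"th":19}
After op 18 (replace /th 68): {"kbl":30,"th":68}
After op 19 (add /th 0): {"kbl":30,"th":0}

Answer: {"kbl":30,"th":0}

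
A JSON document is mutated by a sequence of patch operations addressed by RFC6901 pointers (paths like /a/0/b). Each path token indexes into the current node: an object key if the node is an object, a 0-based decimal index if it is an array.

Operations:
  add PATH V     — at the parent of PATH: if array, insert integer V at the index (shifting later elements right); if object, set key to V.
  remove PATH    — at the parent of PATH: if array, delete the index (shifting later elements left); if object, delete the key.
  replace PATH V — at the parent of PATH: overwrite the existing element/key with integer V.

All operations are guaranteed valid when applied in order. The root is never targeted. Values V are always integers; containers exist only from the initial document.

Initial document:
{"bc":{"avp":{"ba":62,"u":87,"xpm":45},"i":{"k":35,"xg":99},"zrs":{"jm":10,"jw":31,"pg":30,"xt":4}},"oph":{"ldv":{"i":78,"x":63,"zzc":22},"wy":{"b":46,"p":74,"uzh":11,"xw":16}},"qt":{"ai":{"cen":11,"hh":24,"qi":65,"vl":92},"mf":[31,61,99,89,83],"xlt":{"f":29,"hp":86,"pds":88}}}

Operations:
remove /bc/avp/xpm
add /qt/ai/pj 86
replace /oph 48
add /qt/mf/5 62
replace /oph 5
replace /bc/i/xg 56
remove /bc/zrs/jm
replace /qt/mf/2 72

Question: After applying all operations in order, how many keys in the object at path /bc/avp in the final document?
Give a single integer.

Answer: 2

Derivation:
After op 1 (remove /bc/avp/xpm): {"bc":{"avp":{"ba":62,"u":87},"i":{"k":35,"xg":99},"zrs":{"jm":10,"jw":31,"pg":30,"xt":4}},"oph":{"ldv":{"i":78,"x":63,"zzc":22},"wy":{"b":46,"p":74,"uzh":11,"xw":16}},"qt":{"ai":{"cen":11,"hh":24,"qi":65,"vl":92},"mf":[31,61,99,89,83],"xlt":{"f":29,"hp":86,"pds":88}}}
After op 2 (add /qt/ai/pj 86): {"bc":{"avp":{"ba":62,"u":87},"i":{"k":35,"xg":99},"zrs":{"jm":10,"jw":31,"pg":30,"xt":4}},"oph":{"ldv":{"i":78,"x":63,"zzc":22},"wy":{"b":46,"p":74,"uzh":11,"xw":16}},"qt":{"ai":{"cen":11,"hh":24,"pj":86,"qi":65,"vl":92},"mf":[31,61,99,89,83],"xlt":{"f":29,"hp":86,"pds":88}}}
After op 3 (replace /oph 48): {"bc":{"avp":{"ba":62,"u":87},"i":{"k":35,"xg":99},"zrs":{"jm":10,"jw":31,"pg":30,"xt":4}},"oph":48,"qt":{"ai":{"cen":11,"hh":24,"pj":86,"qi":65,"vl":92},"mf":[31,61,99,89,83],"xlt":{"f":29,"hp":86,"pds":88}}}
After op 4 (add /qt/mf/5 62): {"bc":{"avp":{"ba":62,"u":87},"i":{"k":35,"xg":99},"zrs":{"jm":10,"jw":31,"pg":30,"xt":4}},"oph":48,"qt":{"ai":{"cen":11,"hh":24,"pj":86,"qi":65,"vl":92},"mf":[31,61,99,89,83,62],"xlt":{"f":29,"hp":86,"pds":88}}}
After op 5 (replace /oph 5): {"bc":{"avp":{"ba":62,"u":87},"i":{"k":35,"xg":99},"zrs":{"jm":10,"jw":31,"pg":30,"xt":4}},"oph":5,"qt":{"ai":{"cen":11,"hh":24,"pj":86,"qi":65,"vl":92},"mf":[31,61,99,89,83,62],"xlt":{"f":29,"hp":86,"pds":88}}}
After op 6 (replace /bc/i/xg 56): {"bc":{"avp":{"ba":62,"u":87},"i":{"k":35,"xg":56},"zrs":{"jm":10,"jw":31,"pg":30,"xt":4}},"oph":5,"qt":{"ai":{"cen":11,"hh":24,"pj":86,"qi":65,"vl":92},"mf":[31,61,99,89,83,62],"xlt":{"f":29,"hp":86,"pds":88}}}
After op 7 (remove /bc/zrs/jm): {"bc":{"avp":{"ba":62,"u":87},"i":{"k":35,"xg":56},"zrs":{"jw":31,"pg":30,"xt":4}},"oph":5,"qt":{"ai":{"cen":11,"hh":24,"pj":86,"qi":65,"vl":92},"mf":[31,61,99,89,83,62],"xlt":{"f":29,"hp":86,"pds":88}}}
After op 8 (replace /qt/mf/2 72): {"bc":{"avp":{"ba":62,"u":87},"i":{"k":35,"xg":56},"zrs":{"jw":31,"pg":30,"xt":4}},"oph":5,"qt":{"ai":{"cen":11,"hh":24,"pj":86,"qi":65,"vl":92},"mf":[31,61,72,89,83,62],"xlt":{"f":29,"hp":86,"pds":88}}}
Size at path /bc/avp: 2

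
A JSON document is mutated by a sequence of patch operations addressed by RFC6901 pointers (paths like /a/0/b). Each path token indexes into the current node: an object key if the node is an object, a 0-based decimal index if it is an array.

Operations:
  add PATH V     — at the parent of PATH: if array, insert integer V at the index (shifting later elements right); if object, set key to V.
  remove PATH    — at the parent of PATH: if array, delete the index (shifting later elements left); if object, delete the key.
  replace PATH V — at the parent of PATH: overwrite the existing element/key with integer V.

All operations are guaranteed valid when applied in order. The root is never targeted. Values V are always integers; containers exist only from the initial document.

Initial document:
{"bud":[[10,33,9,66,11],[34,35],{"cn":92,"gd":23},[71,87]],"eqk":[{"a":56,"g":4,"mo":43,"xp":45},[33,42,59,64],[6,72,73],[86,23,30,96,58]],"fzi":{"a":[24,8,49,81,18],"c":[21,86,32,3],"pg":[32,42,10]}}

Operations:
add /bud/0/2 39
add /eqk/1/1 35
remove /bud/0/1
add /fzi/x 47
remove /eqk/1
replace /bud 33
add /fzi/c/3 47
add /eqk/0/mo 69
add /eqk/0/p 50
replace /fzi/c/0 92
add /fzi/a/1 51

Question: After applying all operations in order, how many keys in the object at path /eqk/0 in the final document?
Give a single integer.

After op 1 (add /bud/0/2 39): {"bud":[[10,33,39,9,66,11],[34,35],{"cn":92,"gd":23},[71,87]],"eqk":[{"a":56,"g":4,"mo":43,"xp":45},[33,42,59,64],[6,72,73],[86,23,30,96,58]],"fzi":{"a":[24,8,49,81,18],"c":[21,86,32,3],"pg":[32,42,10]}}
After op 2 (add /eqk/1/1 35): {"bud":[[10,33,39,9,66,11],[34,35],{"cn":92,"gd":23},[71,87]],"eqk":[{"a":56,"g":4,"mo":43,"xp":45},[33,35,42,59,64],[6,72,73],[86,23,30,96,58]],"fzi":{"a":[24,8,49,81,18],"c":[21,86,32,3],"pg":[32,42,10]}}
After op 3 (remove /bud/0/1): {"bud":[[10,39,9,66,11],[34,35],{"cn":92,"gd":23},[71,87]],"eqk":[{"a":56,"g":4,"mo":43,"xp":45},[33,35,42,59,64],[6,72,73],[86,23,30,96,58]],"fzi":{"a":[24,8,49,81,18],"c":[21,86,32,3],"pg":[32,42,10]}}
After op 4 (add /fzi/x 47): {"bud":[[10,39,9,66,11],[34,35],{"cn":92,"gd":23},[71,87]],"eqk":[{"a":56,"g":4,"mo":43,"xp":45},[33,35,42,59,64],[6,72,73],[86,23,30,96,58]],"fzi":{"a":[24,8,49,81,18],"c":[21,86,32,3],"pg":[32,42,10],"x":47}}
After op 5 (remove /eqk/1): {"bud":[[10,39,9,66,11],[34,35],{"cn":92,"gd":23},[71,87]],"eqk":[{"a":56,"g":4,"mo":43,"xp":45},[6,72,73],[86,23,30,96,58]],"fzi":{"a":[24,8,49,81,18],"c":[21,86,32,3],"pg":[32,42,10],"x":47}}
After op 6 (replace /bud 33): {"bud":33,"eqk":[{"a":56,"g":4,"mo":43,"xp":45},[6,72,73],[86,23,30,96,58]],"fzi":{"a":[24,8,49,81,18],"c":[21,86,32,3],"pg":[32,42,10],"x":47}}
After op 7 (add /fzi/c/3 47): {"bud":33,"eqk":[{"a":56,"g":4,"mo":43,"xp":45},[6,72,73],[86,23,30,96,58]],"fzi":{"a":[24,8,49,81,18],"c":[21,86,32,47,3],"pg":[32,42,10],"x":47}}
After op 8 (add /eqk/0/mo 69): {"bud":33,"eqk":[{"a":56,"g":4,"mo":69,"xp":45},[6,72,73],[86,23,30,96,58]],"fzi":{"a":[24,8,49,81,18],"c":[21,86,32,47,3],"pg":[32,42,10],"x":47}}
After op 9 (add /eqk/0/p 50): {"bud":33,"eqk":[{"a":56,"g":4,"mo":69,"p":50,"xp":45},[6,72,73],[86,23,30,96,58]],"fzi":{"a":[24,8,49,81,18],"c":[21,86,32,47,3],"pg":[32,42,10],"x":47}}
After op 10 (replace /fzi/c/0 92): {"bud":33,"eqk":[{"a":56,"g":4,"mo":69,"p":50,"xp":45},[6,72,73],[86,23,30,96,58]],"fzi":{"a":[24,8,49,81,18],"c":[92,86,32,47,3],"pg":[32,42,10],"x":47}}
After op 11 (add /fzi/a/1 51): {"bud":33,"eqk":[{"a":56,"g":4,"mo":69,"p":50,"xp":45},[6,72,73],[86,23,30,96,58]],"fzi":{"a":[24,51,8,49,81,18],"c":[92,86,32,47,3],"pg":[32,42,10],"x":47}}
Size at path /eqk/0: 5

Answer: 5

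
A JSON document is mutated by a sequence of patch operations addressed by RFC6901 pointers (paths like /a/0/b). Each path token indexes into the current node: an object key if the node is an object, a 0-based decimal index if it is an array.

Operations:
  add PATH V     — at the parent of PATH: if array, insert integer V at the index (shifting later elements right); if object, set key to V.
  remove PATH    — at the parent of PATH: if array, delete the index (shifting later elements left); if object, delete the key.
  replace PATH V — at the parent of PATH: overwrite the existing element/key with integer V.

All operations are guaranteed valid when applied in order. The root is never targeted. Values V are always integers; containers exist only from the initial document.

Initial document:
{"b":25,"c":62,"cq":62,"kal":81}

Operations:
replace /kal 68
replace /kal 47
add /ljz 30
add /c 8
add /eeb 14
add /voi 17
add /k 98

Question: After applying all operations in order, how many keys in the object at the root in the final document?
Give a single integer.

Answer: 8

Derivation:
After op 1 (replace /kal 68): {"b":25,"c":62,"cq":62,"kal":68}
After op 2 (replace /kal 47): {"b":25,"c":62,"cq":62,"kal":47}
After op 3 (add /ljz 30): {"b":25,"c":62,"cq":62,"kal":47,"ljz":30}
After op 4 (add /c 8): {"b":25,"c":8,"cq":62,"kal":47,"ljz":30}
After op 5 (add /eeb 14): {"b":25,"c":8,"cq":62,"eeb":14,"kal":47,"ljz":30}
After op 6 (add /voi 17): {"b":25,"c":8,"cq":62,"eeb":14,"kal":47,"ljz":30,"voi":17}
After op 7 (add /k 98): {"b":25,"c":8,"cq":62,"eeb":14,"k":98,"kal":47,"ljz":30,"voi":17}
Size at the root: 8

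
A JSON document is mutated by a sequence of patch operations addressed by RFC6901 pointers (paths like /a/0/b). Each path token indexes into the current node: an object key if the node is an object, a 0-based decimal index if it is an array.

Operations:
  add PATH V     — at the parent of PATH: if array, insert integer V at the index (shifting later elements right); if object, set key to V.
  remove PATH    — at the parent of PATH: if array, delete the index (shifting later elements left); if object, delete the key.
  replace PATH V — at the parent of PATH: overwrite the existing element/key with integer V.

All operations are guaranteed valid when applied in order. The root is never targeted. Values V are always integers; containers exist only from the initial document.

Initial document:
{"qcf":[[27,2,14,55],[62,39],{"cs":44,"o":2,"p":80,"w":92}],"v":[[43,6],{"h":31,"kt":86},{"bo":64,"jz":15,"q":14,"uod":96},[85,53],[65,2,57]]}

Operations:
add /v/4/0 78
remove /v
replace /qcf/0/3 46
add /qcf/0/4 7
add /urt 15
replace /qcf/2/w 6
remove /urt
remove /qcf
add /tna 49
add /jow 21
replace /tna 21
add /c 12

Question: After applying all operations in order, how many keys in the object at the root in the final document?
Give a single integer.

Answer: 3

Derivation:
After op 1 (add /v/4/0 78): {"qcf":[[27,2,14,55],[62,39],{"cs":44,"o":2,"p":80,"w":92}],"v":[[43,6],{"h":31,"kt":86},{"bo":64,"jz":15,"q":14,"uod":96},[85,53],[78,65,2,57]]}
After op 2 (remove /v): {"qcf":[[27,2,14,55],[62,39],{"cs":44,"o":2,"p":80,"w":92}]}
After op 3 (replace /qcf/0/3 46): {"qcf":[[27,2,14,46],[62,39],{"cs":44,"o":2,"p":80,"w":92}]}
After op 4 (add /qcf/0/4 7): {"qcf":[[27,2,14,46,7],[62,39],{"cs":44,"o":2,"p":80,"w":92}]}
After op 5 (add /urt 15): {"qcf":[[27,2,14,46,7],[62,39],{"cs":44,"o":2,"p":80,"w":92}],"urt":15}
After op 6 (replace /qcf/2/w 6): {"qcf":[[27,2,14,46,7],[62,39],{"cs":44,"o":2,"p":80,"w":6}],"urt":15}
After op 7 (remove /urt): {"qcf":[[27,2,14,46,7],[62,39],{"cs":44,"o":2,"p":80,"w":6}]}
After op 8 (remove /qcf): {}
After op 9 (add /tna 49): {"tna":49}
After op 10 (add /jow 21): {"jow":21,"tna":49}
After op 11 (replace /tna 21): {"jow":21,"tna":21}
After op 12 (add /c 12): {"c":12,"jow":21,"tna":21}
Size at the root: 3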